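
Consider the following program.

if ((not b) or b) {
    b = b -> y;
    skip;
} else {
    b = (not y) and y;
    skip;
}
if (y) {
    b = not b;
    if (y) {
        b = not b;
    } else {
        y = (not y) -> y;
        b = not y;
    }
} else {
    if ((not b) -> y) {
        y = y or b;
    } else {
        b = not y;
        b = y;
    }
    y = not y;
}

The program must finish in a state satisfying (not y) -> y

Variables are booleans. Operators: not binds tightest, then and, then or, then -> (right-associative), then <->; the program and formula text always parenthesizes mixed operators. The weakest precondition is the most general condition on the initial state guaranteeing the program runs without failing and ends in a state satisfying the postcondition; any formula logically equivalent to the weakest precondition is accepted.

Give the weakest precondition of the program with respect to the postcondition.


Working backward. After the program, (not y) -> y must hold.
Then branch requires (y -> ((not y) -> y)) and ((not y) -> ((not ((not y) -> y)) -> ((not y) -> y))); else branch requires (((not b) -> y) -> ((y or b) -> (not (y or b)))) and ((not ((not b) -> y)) -> (y -> (not y))).
Before the if: (y -> ((y -> ((not y) -> y)) and ((not y) -> ((not ((not y) -> y)) -> ((not y) -> y))))) and ((not y) -> ((((not b) -> y) -> ((y or b) -> (not (y or b)))) and ((not ((not b) -> y)) -> (y -> (not y)))))
Then branch requires (y -> ((y -> ((not y) -> y)) and ((not y) -> ((not ((not y) -> y)) -> ((not y) -> y))))) and ((not y) -> ((((not (b -> y)) -> y) -> ((y or (b -> y)) -> (not (y or (b -> y))))) and ((not ((not (b -> y)) -> y)) -> (y -> (not y))))); else branch requires (y -> ((y -> ((not y) -> y)) and ((not y) -> ((not ((not y) -> y)) -> ((not y) -> y))))) and ((not y) -> ((y -> (y -> (not y))) and ((not y) -> (y -> (not y))))).
Before the if: (y -> ((y -> ((not y) -> y)) and ((not y) -> ((not ((not y) -> y)) -> ((not y) -> y))))) and ((not y) -> ((((not (b -> y)) -> y) -> ((y or (b -> y)) -> (not (y or (b -> y))))) and ((not ((not (b -> y)) -> y)) -> (y -> (not y)))))
Answer: WP = (y -> ((y -> ((not y) -> y)) and ((not y) -> ((not ((not y) -> y)) -> ((not y) -> y))))) and ((not y) -> ((((not (b -> y)) -> y) -> ((y or (b -> y)) -> (not (y or (b -> y))))) and ((not ((not (b -> y)) -> y)) -> (y -> (not y)))))


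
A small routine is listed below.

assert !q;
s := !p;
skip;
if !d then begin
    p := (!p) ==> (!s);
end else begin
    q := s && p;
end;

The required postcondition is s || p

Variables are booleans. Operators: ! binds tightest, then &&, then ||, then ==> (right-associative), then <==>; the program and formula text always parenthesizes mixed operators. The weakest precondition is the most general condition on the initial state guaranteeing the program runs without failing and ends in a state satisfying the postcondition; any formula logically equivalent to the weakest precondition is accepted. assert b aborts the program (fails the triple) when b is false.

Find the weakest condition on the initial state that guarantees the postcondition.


Working backward. After the program, s || p must hold.
Then branch requires s || ((!p) ==> (!s)); else branch requires s || p.
Before the if: ((!d) ==> (s || ((!p) ==> (!s)))) && (d ==> (s || p))
Before skip: ((!d) ==> (s || ((!p) ==> (!s)))) && (d ==> (s || p))
Before s := !p: (!d) ==> ((!p) || ((!p) ==> p))
Before assert !q: (!q) && ((!d) ==> ((!p) || ((!p) ==> p)))
Answer: WP = (!q) && ((!d) ==> ((!p) || ((!p) ==> p)))


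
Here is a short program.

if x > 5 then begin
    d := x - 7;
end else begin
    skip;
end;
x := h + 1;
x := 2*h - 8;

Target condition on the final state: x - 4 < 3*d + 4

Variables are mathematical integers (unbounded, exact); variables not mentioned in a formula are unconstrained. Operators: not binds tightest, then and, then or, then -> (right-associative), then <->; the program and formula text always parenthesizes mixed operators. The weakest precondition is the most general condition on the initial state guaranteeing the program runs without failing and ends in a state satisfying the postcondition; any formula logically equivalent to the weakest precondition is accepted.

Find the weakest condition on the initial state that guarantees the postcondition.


Working backward. After the program, the postcondition x - 4 < 3*d + 4 must hold; in canonical form it is x < 3*d + 8.
Before x := 2*h - 8: 2*h < 3*d + 16
Before x := h + 1: 2*h < 3*d + 16
Then branch requires 2*h < 3*x - 5; else branch requires 2*h < 3*d + 16.
Before the if: (x > 5 -> 2*h < 3*x - 5) and ((not (x > 5)) -> 2*h < 3*d + 16)
Answer: WP = (x > 5 -> 2*h < 3*x - 5) and ((not (x > 5)) -> 2*h < 3*d + 16)


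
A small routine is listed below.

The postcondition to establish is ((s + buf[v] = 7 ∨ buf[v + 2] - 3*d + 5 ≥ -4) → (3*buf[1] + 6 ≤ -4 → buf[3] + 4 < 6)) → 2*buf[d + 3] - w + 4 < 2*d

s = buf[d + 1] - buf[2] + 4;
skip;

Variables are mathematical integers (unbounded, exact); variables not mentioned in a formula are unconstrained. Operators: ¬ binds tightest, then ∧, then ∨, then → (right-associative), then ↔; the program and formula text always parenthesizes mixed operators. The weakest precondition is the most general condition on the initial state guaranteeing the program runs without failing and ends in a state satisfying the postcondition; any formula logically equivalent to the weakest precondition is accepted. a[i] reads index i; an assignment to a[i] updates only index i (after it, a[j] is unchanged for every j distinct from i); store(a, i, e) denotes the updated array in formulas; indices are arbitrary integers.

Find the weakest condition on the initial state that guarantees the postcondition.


Working backward. After the program, the postcondition ((s + buf[v] = 7 ∨ buf[v + 2] - 3*d + 5 ≥ -4) → (3*buf[1] + 6 ≤ -4 → buf[3] + 4 < 6)) → 2*buf[d + 3] - w + 4 < 2*d must hold; in canonical form it is ((buf[v] + s = 7 ∨ buf[v + 2] ≥ 3*d - 9) → (3*buf[1] ≤ -10 → buf[3] < 2)) → 2*buf[d + 3] < 2*d + w - 4.
Before skip: ((buf[v] + s = 7 ∨ buf[v + 2] ≥ 3*d - 9) → (3*buf[1] ≤ -10 → buf[3] < 2)) → 2*buf[d + 3] < 2*d + w - 4
Before s := buf[d + 1] - buf[2] + 4: ((buf[d + 1] + buf[v] = buf[2] + 3 ∨ buf[v + 2] ≥ 3*d - 9) → (3*buf[1] ≤ -10 → buf[3] < 2)) → 2*buf[d + 3] < 2*d + w - 4
Answer: WP = ((buf[d + 1] + buf[v] = buf[2] + 3 ∨ buf[v + 2] ≥ 3*d - 9) → (3*buf[1] ≤ -10 → buf[3] < 2)) → 2*buf[d + 3] < 2*d + w - 4


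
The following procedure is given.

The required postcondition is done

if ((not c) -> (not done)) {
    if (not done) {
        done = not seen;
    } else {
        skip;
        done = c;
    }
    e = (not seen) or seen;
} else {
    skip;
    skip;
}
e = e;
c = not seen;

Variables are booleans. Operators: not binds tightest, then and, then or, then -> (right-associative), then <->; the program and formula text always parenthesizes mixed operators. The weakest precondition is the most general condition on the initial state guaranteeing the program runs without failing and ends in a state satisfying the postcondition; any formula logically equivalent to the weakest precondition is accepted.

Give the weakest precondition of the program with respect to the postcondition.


Working backward. After the program, done must hold.
Before c := not seen: done
Before e := e: done
Then branch requires ((not done) -> (not seen)) and (done -> c); else branch requires done.
Before the if: (((not c) -> (not done)) -> (((not done) -> (not seen)) and (done -> c))) and ((not ((not c) -> (not done))) -> done)
Answer: WP = (((not c) -> (not done)) -> (((not done) -> (not seen)) and (done -> c))) and ((not ((not c) -> (not done))) -> done)


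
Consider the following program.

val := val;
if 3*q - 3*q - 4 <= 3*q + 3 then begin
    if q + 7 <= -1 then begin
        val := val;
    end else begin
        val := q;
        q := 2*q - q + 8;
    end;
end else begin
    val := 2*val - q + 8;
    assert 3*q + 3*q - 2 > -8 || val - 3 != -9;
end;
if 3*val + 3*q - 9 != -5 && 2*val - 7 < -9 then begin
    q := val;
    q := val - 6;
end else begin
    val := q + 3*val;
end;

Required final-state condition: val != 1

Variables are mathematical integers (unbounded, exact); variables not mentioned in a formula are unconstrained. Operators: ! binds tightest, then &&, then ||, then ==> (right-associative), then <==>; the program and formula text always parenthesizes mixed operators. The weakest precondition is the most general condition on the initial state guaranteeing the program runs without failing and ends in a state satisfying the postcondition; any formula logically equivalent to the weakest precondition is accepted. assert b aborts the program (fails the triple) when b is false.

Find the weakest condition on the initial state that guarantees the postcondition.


Working backward. After the program, val != 1 must hold.
Then branch requires val != 1; else branch requires q + 3*val != 1.
Before the if: ((3*q + 3*val != 4 && 2*val < -2) ==> val != 1) && ((!(3*q + 3*val != 4 && 2*val < -2)) ==> q + 3*val != 1)
Then branch requires (q <= -8 ==> (((3*q + 3*val != 4 && 2*val < -2) ==> val != 1) && ((!(3*q + 3*val != 4 && 2*val < -2)) ==> q + 3*val != 1))) && ((!(q <= -8)) ==> (((6*q != -20 && 2*q < -2) ==> q != 1) && ((!(6*q != -20 && 2*q < -2)) ==> 4*q != -7))); else branch requires (6*q > -6 || 2*val != q - 14) && ((6*val != -20 && 4*val < 2*q - 18) ==> 2*val != q - 7) && ((!(6*val != -20 && 4*val < 2*q - 18)) ==> 6*val != 2*q - 23).
Before the if: (3*q >= -7 ==> ((q <= -8 ==> (((3*q + 3*val != 4 && 2*val < -2) ==> val != 1) && ((!(3*q + 3*val != 4 && 2*val < -2)) ==> q + 3*val != 1))) && ((!(q <= -8)) ==> (((6*q != -20 && 2*q < -2) ==> q != 1) && ((!(6*q != -20 && 2*q < -2)) ==> 4*q != -7))))) && ((!(3*q >= -7)) ==> ((6*q > -6 || 2*val != q - 14) && ((6*val != -20 && 4*val < 2*q - 18) ==> 2*val != q - 7) && ((!(6*val != -20 && 4*val < 2*q - 18)) ==> 6*val != 2*q - 23)))
Before val := val: (3*q >= -7 ==> ((q <= -8 ==> (((3*q + 3*val != 4 && 2*val < -2) ==> val != 1) && ((!(3*q + 3*val != 4 && 2*val < -2)) ==> q + 3*val != 1))) && ((!(q <= -8)) ==> (((6*q != -20 && 2*q < -2) ==> q != 1) && ((!(6*q != -20 && 2*q < -2)) ==> 4*q != -7))))) && ((!(3*q >= -7)) ==> ((6*q > -6 || 2*val != q - 14) && ((6*val != -20 && 4*val < 2*q - 18) ==> 2*val != q - 7) && ((!(6*val != -20 && 4*val < 2*q - 18)) ==> 6*val != 2*q - 23)))
Answer: WP = (3*q >= -7 ==> ((q <= -8 ==> (((3*q + 3*val != 4 && 2*val < -2) ==> val != 1) && ((!(3*q + 3*val != 4 && 2*val < -2)) ==> q + 3*val != 1))) && ((!(q <= -8)) ==> (((6*q != -20 && 2*q < -2) ==> q != 1) && ((!(6*q != -20 && 2*q < -2)) ==> 4*q != -7))))) && ((!(3*q >= -7)) ==> ((6*q > -6 || 2*val != q - 14) && ((6*val != -20 && 4*val < 2*q - 18) ==> 2*val != q - 7) && ((!(6*val != -20 && 4*val < 2*q - 18)) ==> 6*val != 2*q - 23)))


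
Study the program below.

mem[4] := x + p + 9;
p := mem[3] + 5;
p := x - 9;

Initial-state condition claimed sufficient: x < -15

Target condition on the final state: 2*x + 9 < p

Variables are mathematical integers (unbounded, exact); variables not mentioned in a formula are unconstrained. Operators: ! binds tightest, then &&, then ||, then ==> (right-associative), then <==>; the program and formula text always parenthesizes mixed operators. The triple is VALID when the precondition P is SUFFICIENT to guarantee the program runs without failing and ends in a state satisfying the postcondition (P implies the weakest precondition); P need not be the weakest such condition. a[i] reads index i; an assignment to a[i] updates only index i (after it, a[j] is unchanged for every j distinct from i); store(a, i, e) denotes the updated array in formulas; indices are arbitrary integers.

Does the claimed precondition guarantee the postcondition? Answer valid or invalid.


Working backward. After the program, the postcondition 2*x + 9 < p must hold; in canonical form it is 2*x < p - 9.
Before p := x - 9: x < -18
Before p := mem[3] + 5: x < -18
Before mem[4] := x + p + 9: x < -18
The weakest precondition is x < -18.
Check whether x < -15 implies it.
Countermodel: at the initial state x = -18, the precondition holds but the weakest precondition fails.
Answer: invalid


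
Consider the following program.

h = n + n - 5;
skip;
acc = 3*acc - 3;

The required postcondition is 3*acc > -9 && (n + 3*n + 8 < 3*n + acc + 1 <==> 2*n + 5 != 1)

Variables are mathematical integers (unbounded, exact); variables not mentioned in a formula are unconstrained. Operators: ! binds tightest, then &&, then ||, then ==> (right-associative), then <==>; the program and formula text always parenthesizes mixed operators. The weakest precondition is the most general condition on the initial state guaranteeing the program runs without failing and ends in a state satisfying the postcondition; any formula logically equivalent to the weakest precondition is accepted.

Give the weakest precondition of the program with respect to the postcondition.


Working backward. After the program, the postcondition 3*acc > -9 && (n + 3*n + 8 < 3*n + acc + 1 <==> 2*n + 5 != 1) must hold; in canonical form it is 3*acc > -9 && (n < acc - 7 <==> 2*n != -4).
Before acc := 3*acc - 3: 9*acc > 0 && (n < 3*acc - 10 <==> 2*n != -4)
Before skip: 9*acc > 0 && (n < 3*acc - 10 <==> 2*n != -4)
Before h := n + n - 5: 9*acc > 0 && (n < 3*acc - 10 <==> 2*n != -4)
Answer: WP = 9*acc > 0 && (n < 3*acc - 10 <==> 2*n != -4)


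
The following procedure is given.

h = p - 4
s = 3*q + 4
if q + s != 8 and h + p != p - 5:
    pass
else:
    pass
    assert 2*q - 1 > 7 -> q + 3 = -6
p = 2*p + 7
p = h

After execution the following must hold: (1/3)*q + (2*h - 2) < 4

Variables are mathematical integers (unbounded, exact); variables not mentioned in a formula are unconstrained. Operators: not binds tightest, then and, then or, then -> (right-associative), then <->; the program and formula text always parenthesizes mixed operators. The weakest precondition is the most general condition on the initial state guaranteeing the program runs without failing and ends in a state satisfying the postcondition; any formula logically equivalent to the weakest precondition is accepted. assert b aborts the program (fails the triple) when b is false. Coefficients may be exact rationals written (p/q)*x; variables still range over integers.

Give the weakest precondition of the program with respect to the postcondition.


Working backward. After the program, the postcondition (1/3)*q + (2*h - 2) < 4 must hold; in canonical form it is 2*h + (1/3)*q < 6.
Before p := h: 2*h + (1/3)*q < 6
Before p := 2*p + 7: 2*h + (1/3)*q < 6
Then branch requires 2*h + (1/3)*q < 6; else branch requires (2*q > 8 -> q = -9) and 2*h + (1/3)*q < 6.
Before the if: ((q + s != 8 and h != -5) -> 2*h + (1/3)*q < 6) and ((not (q + s != 8 and h != -5)) -> ((2*q > 8 -> q = -9) and 2*h + (1/3)*q < 6))
Before s := 3*q + 4: ((4*q != 4 and h != -5) -> 2*h + (1/3)*q < 6) and ((not (4*q != 4 and h != -5)) -> ((2*q > 8 -> q = -9) and 2*h + (1/3)*q < 6))
Before h := p - 4: ((4*q != 4 and p != -1) -> 2*p + (1/3)*q < 14) and ((not (4*q != 4 and p != -1)) -> ((2*q > 8 -> q = -9) and 2*p + (1/3)*q < 14))
Answer: WP = ((4*q != 4 and p != -1) -> 2*p + (1/3)*q < 14) and ((not (4*q != 4 and p != -1)) -> ((2*q > 8 -> q = -9) and 2*p + (1/3)*q < 14))


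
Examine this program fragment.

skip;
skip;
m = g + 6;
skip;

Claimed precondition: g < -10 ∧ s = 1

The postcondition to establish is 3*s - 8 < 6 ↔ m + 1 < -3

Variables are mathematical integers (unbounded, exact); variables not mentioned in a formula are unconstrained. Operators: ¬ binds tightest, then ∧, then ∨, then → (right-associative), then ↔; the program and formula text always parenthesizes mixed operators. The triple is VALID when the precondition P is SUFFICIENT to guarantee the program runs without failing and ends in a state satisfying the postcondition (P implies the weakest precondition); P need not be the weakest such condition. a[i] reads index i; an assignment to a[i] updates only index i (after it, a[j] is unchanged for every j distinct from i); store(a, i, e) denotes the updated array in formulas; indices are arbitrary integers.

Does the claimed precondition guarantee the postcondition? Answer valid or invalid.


Working backward. After the program, the postcondition 3*s - 8 < 6 ↔ m + 1 < -3 must hold; in canonical form it is 3*s < 14 ↔ m < -4.
Before skip: 3*s < 14 ↔ m < -4
Before m := g + 6: 3*s < 14 ↔ g < -10
Before skip: 3*s < 14 ↔ g < -10
Before skip: 3*s < 14 ↔ g < -10
The weakest precondition is 3*s < 14 ↔ g < -10.
Check whether g < -10 ∧ s = 1 implies it.
Every state satisfying the precondition satisfies the weakest precondition: the implication holds.
Answer: valid


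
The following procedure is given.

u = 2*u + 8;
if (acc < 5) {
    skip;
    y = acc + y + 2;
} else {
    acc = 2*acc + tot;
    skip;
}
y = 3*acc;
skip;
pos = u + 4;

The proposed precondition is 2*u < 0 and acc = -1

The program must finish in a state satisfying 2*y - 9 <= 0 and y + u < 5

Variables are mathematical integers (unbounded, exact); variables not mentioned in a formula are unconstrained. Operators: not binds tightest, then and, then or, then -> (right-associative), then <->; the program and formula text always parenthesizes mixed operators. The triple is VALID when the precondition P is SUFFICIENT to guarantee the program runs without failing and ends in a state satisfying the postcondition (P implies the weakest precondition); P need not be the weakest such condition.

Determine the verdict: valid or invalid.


Working backward. After the program, the postcondition 2*y - 9 <= 0 and y + u < 5 must hold; in canonical form it is 2*y <= 9 and u + y < 5.
Before pos := u + 4: 2*y <= 9 and u + y < 5
Before skip: 2*y <= 9 and u + y < 5
Before y := 3*acc: 6*acc <= 9 and 3*acc + u < 5
Then branch requires 6*acc <= 9 and 3*acc + u < 5; else branch requires 12*acc + 6*tot <= 9 and 6*acc + 3*tot + u < 5.
Before the if: (acc < 5 -> (6*acc <= 9 and 3*acc + u < 5)) and ((not (acc < 5)) -> (12*acc + 6*tot <= 9 and 6*acc + 3*tot + u < 5))
Before u := 2*u + 8: (acc < 5 -> (6*acc <= 9 and 3*acc + 2*u < -3)) and ((not (acc < 5)) -> (12*acc + 6*tot <= 9 and 6*acc + 3*tot + 2*u < -3))
The weakest precondition is (acc < 5 -> (6*acc <= 9 and 3*acc + 2*u < -3)) and ((not (acc < 5)) -> (12*acc + 6*tot <= 9 and 6*acc + 3*tot + 2*u < -3)).
Check whether 2*u < 0 and acc = -1 implies it.
Every state satisfying the precondition satisfies the weakest precondition: the implication holds.
Answer: valid


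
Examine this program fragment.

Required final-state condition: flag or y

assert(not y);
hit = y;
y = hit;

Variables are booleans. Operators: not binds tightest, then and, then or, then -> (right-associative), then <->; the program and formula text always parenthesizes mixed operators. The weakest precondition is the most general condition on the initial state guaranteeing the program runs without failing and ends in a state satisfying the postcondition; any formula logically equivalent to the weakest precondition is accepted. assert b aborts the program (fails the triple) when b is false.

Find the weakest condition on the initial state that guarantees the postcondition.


Working backward. After the program, flag or y must hold.
Before y := hit: flag or hit
Before hit := y: flag or y
Before assert not y: (not y) and (flag or y)
Answer: WP = (not y) and (flag or y)


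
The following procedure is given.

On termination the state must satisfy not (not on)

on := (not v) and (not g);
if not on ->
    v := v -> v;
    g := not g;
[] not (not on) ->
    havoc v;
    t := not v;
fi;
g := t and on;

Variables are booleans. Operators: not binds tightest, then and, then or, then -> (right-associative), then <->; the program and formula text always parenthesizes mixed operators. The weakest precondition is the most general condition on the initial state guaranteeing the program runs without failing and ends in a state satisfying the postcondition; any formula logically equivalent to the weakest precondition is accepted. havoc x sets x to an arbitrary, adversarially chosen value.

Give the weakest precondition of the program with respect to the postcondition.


Working backward. After the program, the postcondition not (not on) must hold; in canonical form it is on.
Before g := t and on: on
Then branch requires on; else branch requires on.
Before the if: (not on) -> on
Before on := (not v) and (not g): (not ((not v) and (not g))) -> ((not v) and (not g))
Answer: WP = (not ((not v) and (not g))) -> ((not v) and (not g))


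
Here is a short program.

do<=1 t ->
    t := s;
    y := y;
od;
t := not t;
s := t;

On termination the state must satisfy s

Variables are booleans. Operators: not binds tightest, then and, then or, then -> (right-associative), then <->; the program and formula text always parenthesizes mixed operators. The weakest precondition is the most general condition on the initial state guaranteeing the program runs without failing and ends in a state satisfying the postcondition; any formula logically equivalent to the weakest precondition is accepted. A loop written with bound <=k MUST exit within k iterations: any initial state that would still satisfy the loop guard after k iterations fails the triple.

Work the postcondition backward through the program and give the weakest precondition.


Working backward. After the program, s must hold.
Before s := t: t
Before t := not t: not t
Before the loop (bound <=1), unroll the exhaustion recursion (WP_0 = exit-now case; WP_j = one more guarded iteration, up to j = 1):
  WP_0: not t
  WP_1: t -> (not s)
So before the loop: t -> (not s)
Answer: WP = t -> (not s)


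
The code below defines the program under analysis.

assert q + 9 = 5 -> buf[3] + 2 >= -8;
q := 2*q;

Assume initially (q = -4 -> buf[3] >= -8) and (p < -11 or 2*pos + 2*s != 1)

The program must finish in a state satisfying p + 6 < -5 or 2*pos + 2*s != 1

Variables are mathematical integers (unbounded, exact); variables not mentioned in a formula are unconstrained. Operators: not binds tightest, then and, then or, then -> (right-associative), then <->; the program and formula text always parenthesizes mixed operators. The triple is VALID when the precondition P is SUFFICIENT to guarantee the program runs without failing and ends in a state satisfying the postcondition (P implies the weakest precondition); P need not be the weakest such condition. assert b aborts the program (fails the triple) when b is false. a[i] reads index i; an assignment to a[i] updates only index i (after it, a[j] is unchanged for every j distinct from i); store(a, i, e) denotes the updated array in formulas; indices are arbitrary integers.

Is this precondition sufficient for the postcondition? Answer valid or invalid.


Working backward. After the program, the postcondition p + 6 < -5 or 2*pos + 2*s != 1 must hold; in canonical form it is p < -11 or 2*pos + 2*s != 1.
Before q := 2*q: p < -11 or 2*pos + 2*s != 1
Before assert q + 9 = 5 -> buf[3] + 2 >= -8: (q = -4 -> buf[3] >= -10) and (p < -11 or 2*pos + 2*s != 1)
The weakest precondition is (q = -4 -> buf[3] >= -10) and (p < -11 or 2*pos + 2*s != 1).
Check whether (q = -4 -> buf[3] >= -8) and (p < -11 or 2*pos + 2*s != 1) implies it.
Every state satisfying the precondition satisfies the weakest precondition: the implication holds.
Answer: valid


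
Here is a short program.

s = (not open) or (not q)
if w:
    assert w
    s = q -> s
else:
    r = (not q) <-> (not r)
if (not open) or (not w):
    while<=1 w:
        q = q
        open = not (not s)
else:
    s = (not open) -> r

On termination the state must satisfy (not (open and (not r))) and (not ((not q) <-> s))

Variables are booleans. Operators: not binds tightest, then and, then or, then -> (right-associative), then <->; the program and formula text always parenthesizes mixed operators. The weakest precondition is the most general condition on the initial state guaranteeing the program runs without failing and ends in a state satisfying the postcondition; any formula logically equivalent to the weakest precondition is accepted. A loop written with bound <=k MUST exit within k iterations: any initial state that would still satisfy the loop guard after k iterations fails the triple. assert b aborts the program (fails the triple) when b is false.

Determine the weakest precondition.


Working backward. After the program, (not (open and (not r))) and (not ((not q) <-> s)) must hold.
Then branch requires (w -> ((not w) and (not (s and (not r))) and (not ((not q) <-> s)))) and ((not w) -> ((not (open and (not r))) and (not ((not q) <-> s)))); else branch requires (not (open and (not r))) and (not ((not q) <-> ((not open) -> r))).
Before the if: (((not open) or (not w)) -> ((w -> ((not w) and (not (s and (not r))) and (not ((not q) <-> s)))) and ((not w) -> ((not (open and (not r))) and (not ((not q) <-> s)))))) and ((not ((not open) or (not w))) -> ((not (open and (not r))) and (not ((not q) <-> ((not open) -> r)))))
Then branch requires w and (((not open) or (not w)) -> ((w -> ((not w) and (not ((q -> s) and (not r))) and (not ((not q) <-> (q -> s))))) and ((not w) -> ((not (open and (not r))) and (not ((not q) <-> (q -> s))))))) and ((not ((not open) or (not w))) -> ((not (open and (not r))) and (not ((not q) <-> ((not open) -> r))))); else branch requires (((not open) or (not w)) -> ((w -> ((not w) and (not (s and (not ((not q) <-> (not r))))) and (not ((not q) <-> s)))) and ((not w) -> ((not (open and (not ((not q) <-> (not r))))) and (not ((not q) <-> s)))))) and ((not ((not open) or (not w))) -> ((not (open and (not ((not q) <-> (not r))))) and (not ((not q) <-> ((not open) -> ((not q) <-> (not r))))))).
Before the if: (w -> (w and (((not open) or (not w)) -> ((w -> ((not w) and (not ((q -> s) and (not r))) and (not ((not q) <-> (q -> s))))) and ((not w) -> ((not (open and (not r))) and (not ((not q) <-> (q -> s))))))) and ((not ((not open) or (not w))) -> ((not (open and (not r))) and (not ((not q) <-> ((not open) -> r))))))) and ((not w) -> ((((not open) or (not w)) -> ((w -> ((not w) and (not (s and (not ((not q) <-> (not r))))) and (not ((not q) <-> s)))) and ((not w) -> ((not (open and (not ((not q) <-> (not r))))) and (not ((not q) <-> s)))))) and ((not ((not open) or (not w))) -> ((not (open and (not ((not q) <-> (not r))))) and (not ((not q) <-> ((not open) -> ((not q) <-> (not r)))))))))
Before s := (not open) or (not q): (w -> (w and (((not open) or (not w)) -> ((w -> ((not w) and (not ((q -> ((not open) or (not q))) and (not r))) and (not ((not q) <-> (q -> ((not open) or (not q))))))) and ((not w) -> ((not (open and (not r))) and (not ((not q) <-> (q -> ((not open) or (not q))))))))) and ((not ((not open) or (not w))) -> ((not (open and (not r))) and (not ((not q) <-> ((not open) -> r))))))) and ((not w) -> ((((not open) or (not w)) -> ((w -> ((not w) and (not (((not open) or (not q)) and (not ((not q) <-> (not r))))) and (not ((not q) <-> ((not open) or (not q)))))) and ((not w) -> ((not (open and (not ((not q) <-> (not r))))) and (not ((not q) <-> ((not open) or (not q)))))))) and ((not ((not open) or (not w))) -> ((not (open and (not ((not q) <-> (not r))))) and (not ((not q) <-> ((not open) -> ((not q) <-> (not r)))))))))
Answer: WP = (w -> (w and (((not open) or (not w)) -> ((w -> ((not w) and (not ((q -> ((not open) or (not q))) and (not r))) and (not ((not q) <-> (q -> ((not open) or (not q))))))) and ((not w) -> ((not (open and (not r))) and (not ((not q) <-> (q -> ((not open) or (not q))))))))) and ((not ((not open) or (not w))) -> ((not (open and (not r))) and (not ((not q) <-> ((not open) -> r))))))) and ((not w) -> ((((not open) or (not w)) -> ((w -> ((not w) and (not (((not open) or (not q)) and (not ((not q) <-> (not r))))) and (not ((not q) <-> ((not open) or (not q)))))) and ((not w) -> ((not (open and (not ((not q) <-> (not r))))) and (not ((not q) <-> ((not open) or (not q)))))))) and ((not ((not open) or (not w))) -> ((not (open and (not ((not q) <-> (not r))))) and (not ((not q) <-> ((not open) -> ((not q) <-> (not r)))))))))


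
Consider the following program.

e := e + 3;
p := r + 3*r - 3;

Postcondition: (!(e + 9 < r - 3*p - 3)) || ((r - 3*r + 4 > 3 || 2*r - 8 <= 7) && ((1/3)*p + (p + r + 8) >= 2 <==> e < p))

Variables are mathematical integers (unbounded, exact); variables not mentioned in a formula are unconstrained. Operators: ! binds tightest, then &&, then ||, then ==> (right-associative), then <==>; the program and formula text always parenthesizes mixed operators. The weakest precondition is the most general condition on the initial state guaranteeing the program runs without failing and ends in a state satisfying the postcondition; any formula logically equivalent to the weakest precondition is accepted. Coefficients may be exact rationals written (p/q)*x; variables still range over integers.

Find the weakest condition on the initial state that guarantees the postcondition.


Working backward. After the program, the postcondition (!(e + 9 < r - 3*p - 3)) || ((r - 3*r + 4 > 3 || 2*r - 8 <= 7) && ((1/3)*p + (p + r + 8) >= 2 <==> e < p)) must hold; in canonical form it is (!(e + 3*p < r - 12)) || ((2*r < 1 || 2*r <= 15) && ((4/3)*p + r >= -6 <==> e < p)).
Before p := r + 3*r - 3: (!(e + 11*r < -3)) || ((2*r < 1 || 2*r <= 15) && ((19/3)*r >= -2 <==> e < 4*r - 3))
Before e := e + 3: (!(e + 11*r < -6)) || ((2*r < 1 || 2*r <= 15) && ((19/3)*r >= -2 <==> e < 4*r - 6))
Answer: WP = (!(e + 11*r < -6)) || ((2*r < 1 || 2*r <= 15) && ((19/3)*r >= -2 <==> e < 4*r - 6))


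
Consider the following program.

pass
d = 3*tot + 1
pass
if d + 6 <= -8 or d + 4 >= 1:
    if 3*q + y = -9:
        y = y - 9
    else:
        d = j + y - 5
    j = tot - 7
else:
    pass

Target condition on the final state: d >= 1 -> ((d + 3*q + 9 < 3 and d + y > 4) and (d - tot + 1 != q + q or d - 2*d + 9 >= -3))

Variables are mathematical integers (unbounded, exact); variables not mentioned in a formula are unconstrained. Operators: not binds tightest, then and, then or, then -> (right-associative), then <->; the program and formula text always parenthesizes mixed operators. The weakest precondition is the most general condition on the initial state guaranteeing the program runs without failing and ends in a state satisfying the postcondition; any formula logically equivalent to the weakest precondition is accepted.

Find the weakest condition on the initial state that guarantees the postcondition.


Working backward. After the program, the postcondition d >= 1 -> ((d + 3*q + 9 < 3 and d + y > 4) and (d - tot + 1 != q + q or d - 2*d + 9 >= -3)) must hold; in canonical form it is d >= 1 -> (d + 3*q < -6 and d + y > 4 and (d != 2*q + tot - 1 or d <= 12)).
Then branch requires (3*q + y = -9 -> (d >= 1 -> (d + 3*q < -6 and d + y > 13 and (d != 2*q + tot - 1 or d <= 12)))) and ((not (3*q + y = -9)) -> (j + y >= 6 -> (j + 3*q + y < -1 and j + 2*y > 9 and (j + y != 2*q + tot + 4 or j + y <= 17)))); else branch requires d >= 1 -> (d + 3*q < -6 and d + y > 4 and (d != 2*q + tot - 1 or d <= 12)).
Before the if: ((d <= -14 or d >= -3) -> ((3*q + y = -9 -> (d >= 1 -> (d + 3*q < -6 and d + y > 13 and (d != 2*q + tot - 1 or d <= 12)))) and ((not (3*q + y = -9)) -> (j + y >= 6 -> (j + 3*q + y < -1 and j + 2*y > 9 and (j + y != 2*q + tot + 4 or j + y <= 17)))))) and ((not (d <= -14 or d >= -3)) -> (d >= 1 -> (d + 3*q < -6 and d + y > 4 and (d != 2*q + tot - 1 or d <= 12))))
Before skip: ((d <= -14 or d >= -3) -> ((3*q + y = -9 -> (d >= 1 -> (d + 3*q < -6 and d + y > 13 and (d != 2*q + tot - 1 or d <= 12)))) and ((not (3*q + y = -9)) -> (j + y >= 6 -> (j + 3*q + y < -1 and j + 2*y > 9 and (j + y != 2*q + tot + 4 or j + y <= 17)))))) and ((not (d <= -14 or d >= -3)) -> (d >= 1 -> (d + 3*q < -6 and d + y > 4 and (d != 2*q + tot - 1 or d <= 12))))
Before d := 3*tot + 1: ((3*tot <= -15 or 3*tot >= -4) -> ((3*q + y = -9 -> (3*tot >= 0 -> (3*q + 3*tot < -7 and 3*tot + y > 12 and (2*tot != 2*q - 2 or 3*tot <= 11)))) and ((not (3*q + y = -9)) -> (j + y >= 6 -> (j + 3*q + y < -1 and j + 2*y > 9 and (j + y != 2*q + tot + 4 or j + y <= 17)))))) and ((not (3*tot <= -15 or 3*tot >= -4)) -> (3*tot >= 0 -> (3*q + 3*tot < -7 and 3*tot + y > 3 and (2*tot != 2*q - 2 or 3*tot <= 11))))
Before skip: ((3*tot <= -15 or 3*tot >= -4) -> ((3*q + y = -9 -> (3*tot >= 0 -> (3*q + 3*tot < -7 and 3*tot + y > 12 and (2*tot != 2*q - 2 or 3*tot <= 11)))) and ((not (3*q + y = -9)) -> (j + y >= 6 -> (j + 3*q + y < -1 and j + 2*y > 9 and (j + y != 2*q + tot + 4 or j + y <= 17)))))) and ((not (3*tot <= -15 or 3*tot >= -4)) -> (3*tot >= 0 -> (3*q + 3*tot < -7 and 3*tot + y > 3 and (2*tot != 2*q - 2 or 3*tot <= 11))))
Answer: WP = ((3*tot <= -15 or 3*tot >= -4) -> ((3*q + y = -9 -> (3*tot >= 0 -> (3*q + 3*tot < -7 and 3*tot + y > 12 and (2*tot != 2*q - 2 or 3*tot <= 11)))) and ((not (3*q + y = -9)) -> (j + y >= 6 -> (j + 3*q + y < -1 and j + 2*y > 9 and (j + y != 2*q + tot + 4 or j + y <= 17)))))) and ((not (3*tot <= -15 or 3*tot >= -4)) -> (3*tot >= 0 -> (3*q + 3*tot < -7 and 3*tot + y > 3 and (2*tot != 2*q - 2 or 3*tot <= 11))))


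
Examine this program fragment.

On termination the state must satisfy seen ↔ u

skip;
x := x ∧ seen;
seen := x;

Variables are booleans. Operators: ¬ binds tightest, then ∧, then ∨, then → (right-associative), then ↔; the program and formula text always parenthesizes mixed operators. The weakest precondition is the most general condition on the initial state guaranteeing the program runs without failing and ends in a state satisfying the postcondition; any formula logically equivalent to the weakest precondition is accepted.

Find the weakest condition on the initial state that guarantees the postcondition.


Working backward. After the program, seen ↔ u must hold.
Before seen := x: x ↔ u
Before x := x ∧ seen: (x ∧ seen) ↔ u
Before skip: (x ∧ seen) ↔ u
Answer: WP = (x ∧ seen) ↔ u


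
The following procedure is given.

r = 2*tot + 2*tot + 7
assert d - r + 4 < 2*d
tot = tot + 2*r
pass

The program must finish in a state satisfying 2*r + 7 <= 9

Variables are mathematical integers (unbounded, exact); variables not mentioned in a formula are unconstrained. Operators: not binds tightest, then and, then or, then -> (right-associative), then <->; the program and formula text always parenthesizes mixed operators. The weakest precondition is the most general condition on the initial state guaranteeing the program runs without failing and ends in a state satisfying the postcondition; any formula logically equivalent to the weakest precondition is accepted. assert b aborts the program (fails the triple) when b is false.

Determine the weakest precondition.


Working backward. After the program, the postcondition 2*r + 7 <= 9 must hold; in canonical form it is 2*r <= 2.
Before skip: 2*r <= 2
Before tot := tot + 2*r: 2*r <= 2
Before assert d - r + 4 < 2*d: d + r > 4 and 2*r <= 2
Before r := 2*tot + 2*tot + 7: d + 4*tot > -3 and 8*tot <= -12
Answer: WP = d + 4*tot > -3 and 8*tot <= -12


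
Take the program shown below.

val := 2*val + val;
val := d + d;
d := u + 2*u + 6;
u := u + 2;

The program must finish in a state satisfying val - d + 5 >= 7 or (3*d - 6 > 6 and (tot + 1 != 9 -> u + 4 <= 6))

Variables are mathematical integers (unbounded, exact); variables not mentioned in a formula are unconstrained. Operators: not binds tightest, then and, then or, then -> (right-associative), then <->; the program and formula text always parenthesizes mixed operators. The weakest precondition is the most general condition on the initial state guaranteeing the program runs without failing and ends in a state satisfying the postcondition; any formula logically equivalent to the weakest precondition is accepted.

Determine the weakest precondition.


Working backward. After the program, the postcondition val - d + 5 >= 7 or (3*d - 6 > 6 and (tot + 1 != 9 -> u + 4 <= 6)) must hold; in canonical form it is val >= d + 2 or (3*d > 12 and (tot != 8 -> u <= 2)).
Before u := u + 2: val >= d + 2 or (3*d > 12 and (tot != 8 -> u <= 0))
Before d := u + 2*u + 6: val >= 3*u + 8 or (9*u > -6 and (tot != 8 -> u <= 0))
Before val := d + d: 2*d >= 3*u + 8 or (9*u > -6 and (tot != 8 -> u <= 0))
Before val := 2*val + val: 2*d >= 3*u + 8 or (9*u > -6 and (tot != 8 -> u <= 0))
Answer: WP = 2*d >= 3*u + 8 or (9*u > -6 and (tot != 8 -> u <= 0))


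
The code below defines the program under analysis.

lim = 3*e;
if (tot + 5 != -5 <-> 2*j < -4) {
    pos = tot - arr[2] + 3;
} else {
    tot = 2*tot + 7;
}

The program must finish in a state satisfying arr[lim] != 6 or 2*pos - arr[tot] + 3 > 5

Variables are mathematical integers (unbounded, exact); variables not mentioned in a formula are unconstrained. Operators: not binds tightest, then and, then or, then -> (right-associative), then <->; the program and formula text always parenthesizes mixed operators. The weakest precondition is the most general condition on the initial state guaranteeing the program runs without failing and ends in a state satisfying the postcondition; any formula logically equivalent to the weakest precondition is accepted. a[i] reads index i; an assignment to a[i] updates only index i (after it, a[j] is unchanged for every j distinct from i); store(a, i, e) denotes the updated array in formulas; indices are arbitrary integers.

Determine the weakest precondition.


Working backward. After the program, the postcondition arr[lim] != 6 or 2*pos - arr[tot] + 3 > 5 must hold; in canonical form it is arr[lim] != 6 or 2*pos > arr[tot] + 2.
Then branch requires arr[lim] != 6 or 2*tot > 2*arr[2] + arr[tot] - 4; else branch requires arr[lim] != 6 or 2*pos > arr[2*tot + 7] + 2.
Before the if: ((tot != -10 <-> 2*j < -4) -> (arr[lim] != 6 or 2*tot > 2*arr[2] + arr[tot] - 4)) and ((not (tot != -10 <-> 2*j < -4)) -> (arr[lim] != 6 or 2*pos > arr[2*tot + 7] + 2))
Before lim := 3*e: ((tot != -10 <-> 2*j < -4) -> (arr[3*e] != 6 or 2*tot > 2*arr[2] + arr[tot] - 4)) and ((not (tot != -10 <-> 2*j < -4)) -> (arr[3*e] != 6 or 2*pos > arr[2*tot + 7] + 2))
Answer: WP = ((tot != -10 <-> 2*j < -4) -> (arr[3*e] != 6 or 2*tot > 2*arr[2] + arr[tot] - 4)) and ((not (tot != -10 <-> 2*j < -4)) -> (arr[3*e] != 6 or 2*pos > arr[2*tot + 7] + 2))


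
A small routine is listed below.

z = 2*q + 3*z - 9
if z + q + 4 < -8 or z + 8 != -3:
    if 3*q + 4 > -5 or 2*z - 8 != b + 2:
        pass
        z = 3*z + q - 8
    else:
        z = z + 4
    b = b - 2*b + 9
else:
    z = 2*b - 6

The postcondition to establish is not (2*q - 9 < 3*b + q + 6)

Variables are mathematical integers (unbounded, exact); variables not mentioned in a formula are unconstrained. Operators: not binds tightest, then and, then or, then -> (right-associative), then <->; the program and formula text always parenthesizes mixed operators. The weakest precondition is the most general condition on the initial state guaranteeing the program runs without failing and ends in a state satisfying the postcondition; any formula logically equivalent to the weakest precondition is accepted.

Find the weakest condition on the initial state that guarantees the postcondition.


Working backward. After the program, the postcondition not (2*q - 9 < 3*b + q + 6) must hold; in canonical form it is not (q < 3*b + 15).
Then branch requires ((3*q > -9 or 2*z != b + 10) -> (not (3*b + q < 42))) and ((not (3*q > -9 or 2*z != b + 10)) -> (not (3*b + q < 42))); else branch requires not (q < 3*b + 15).
Before the if: ((q + z < -12 or z != -11) -> (((3*q > -9 or 2*z != b + 10) -> (not (3*b + q < 42))) and ((not (3*q > -9 or 2*z != b + 10)) -> (not (3*b + q < 42))))) and ((not (q + z < -12 or z != -11)) -> (not (q < 3*b + 15)))
Before z := 2*q + 3*z - 9: ((3*q + 3*z < -3 or 2*q + 3*z != -2) -> (((3*q > -9 or 4*q + 6*z != b + 28) -> (not (3*b + q < 42))) and ((not (3*q > -9 or 4*q + 6*z != b + 28)) -> (not (3*b + q < 42))))) and ((not (3*q + 3*z < -3 or 2*q + 3*z != -2)) -> (not (q < 3*b + 15)))
Answer: WP = ((3*q + 3*z < -3 or 2*q + 3*z != -2) -> (((3*q > -9 or 4*q + 6*z != b + 28) -> (not (3*b + q < 42))) and ((not (3*q > -9 or 4*q + 6*z != b + 28)) -> (not (3*b + q < 42))))) and ((not (3*q + 3*z < -3 or 2*q + 3*z != -2)) -> (not (q < 3*b + 15)))


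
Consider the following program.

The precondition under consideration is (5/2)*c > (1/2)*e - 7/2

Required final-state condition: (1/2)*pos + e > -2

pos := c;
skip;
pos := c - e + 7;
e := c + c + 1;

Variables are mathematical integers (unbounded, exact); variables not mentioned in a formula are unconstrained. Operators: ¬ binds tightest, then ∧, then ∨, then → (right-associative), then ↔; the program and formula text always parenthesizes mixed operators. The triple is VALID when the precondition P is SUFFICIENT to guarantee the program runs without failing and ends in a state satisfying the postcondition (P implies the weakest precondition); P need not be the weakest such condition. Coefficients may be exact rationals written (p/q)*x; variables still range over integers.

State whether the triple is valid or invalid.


Working backward. After the program, the postcondition (1/2)*pos + e > -2 must hold; in canonical form it is e + (1/2)*pos > -2.
Before e := c + c + 1: 2*c + (1/2)*pos > -3
Before pos := c - e + 7: (5/2)*c > (1/2)*e - 13/2
Before skip: (5/2)*c > (1/2)*e - 13/2
Before pos := c: (5/2)*c > (1/2)*e - 13/2
The weakest precondition is (5/2)*c > (1/2)*e - 13/2.
Check whether (5/2)*c > (1/2)*e - 7/2 implies it.
Every state satisfying the precondition satisfies the weakest precondition: the implication holds.
Answer: valid
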